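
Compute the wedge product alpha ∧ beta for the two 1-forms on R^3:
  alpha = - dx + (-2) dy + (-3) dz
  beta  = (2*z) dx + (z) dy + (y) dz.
alpha ∧ beta = (3*z) dx ∧ dy + (-y + 6*z) dx ∧ dz + (-2*y + 3*z) dy ∧ dz

Distribute the wedge, using dx_i ∧ dx_j = -dx_j ∧ dx_i and dx_i ∧ dx_i = 0. For each pair (i, j) with i < j, the coefficient of dx_i ∧ dx_j in alpha ∧ beta is (alpha_i * beta_j - alpha_j * beta_i). Collecting: alpha ∧ beta = (3*z) dx ∧ dy + (-y + 6*z) dx ∧ dz + (-2*y + 3*z) dy ∧ dz.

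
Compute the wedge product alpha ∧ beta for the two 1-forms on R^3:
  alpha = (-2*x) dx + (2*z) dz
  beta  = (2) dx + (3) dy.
alpha ∧ beta = (-6*x) dx ∧ dy + (-4*z) dx ∧ dz + (-6*z) dy ∧ dz

Distribute the wedge, using dx_i ∧ dx_j = -dx_j ∧ dx_i and dx_i ∧ dx_i = 0. For each pair (i, j) with i < j, the coefficient of dx_i ∧ dx_j in alpha ∧ beta is (alpha_i * beta_j - alpha_j * beta_i). Collecting: alpha ∧ beta = (-6*x) dx ∧ dy + (-4*z) dx ∧ dz + (-6*z) dy ∧ dz.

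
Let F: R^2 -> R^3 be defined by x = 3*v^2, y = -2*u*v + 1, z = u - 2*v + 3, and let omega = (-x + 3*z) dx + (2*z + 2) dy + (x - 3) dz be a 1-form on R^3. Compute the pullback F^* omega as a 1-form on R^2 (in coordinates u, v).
F^* omega = (-4*u*v + 11*v^2 - 16*v - 3) du + (-4*u^2 + 26*u*v - 16*u - 18*v^3 - 42*v^2 + 54*v + 6) dv

Using F^*(f dg) = (f ∘ F) d(g ∘ F), substitute each coordinate x_i by F_i(u, v) in f_i, and replace dx_i by d F_i = (∂F_i/∂u) du + (∂F_i/∂v) dv.
  For the x component: f_1(F) = 3*u - 3*v^2 - 6*v + 9; d F_1 = (0) du + (6*v) dv
  For the y component: f_2(F) = 2*u - 4*v + 8; d F_2 = (-2*v) du + (-2*u) dv
  For the z component: f_3(F) = 3*v^2 - 3; d F_3 = (1) du + (-2) dv
Combining and collecting du, dv coefficients:
  coeff of du: -4*u*v + 11*v^2 - 16*v - 3
  coeff of dv: -4*u^2 + 26*u*v - 16*u - 18*v^3 - 42*v^2 + 54*v + 6
F^* omega = (-4*u*v + 11*v^2 - 16*v - 3) du + (-4*u^2 + 26*u*v - 16*u - 18*v^3 - 42*v^2 + 54*v + 6) dv.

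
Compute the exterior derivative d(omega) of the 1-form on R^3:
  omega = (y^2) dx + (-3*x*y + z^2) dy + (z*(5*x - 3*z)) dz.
d(omega) = (-5*y) dx ∧ dy + (5*z) dx ∧ dz + (-2*z) dy ∧ dz

For a 1-form omega = sum_i f_i dx_i, the exterior derivative is
  d(omega) = sum_{i < j} (∂f_j/∂x_i - ∂f_i/∂x_j) dx_i ∧ dx_j.
  coefficient of dx ∧ dy: ∂f_2/∂x - ∂f_1/∂y = ∂(-3*x*y + z^2)/∂x - ∂(y^2)/∂y = -5*y
  coefficient of dx ∧ dz: ∂f_3/∂x - ∂f_1/∂z = ∂(z*(5*x - 3*z))/∂x - ∂(y^2)/∂z = 5*z
  coefficient of dy ∧ dz: ∂f_3/∂y - ∂f_2/∂z = ∂(z*(5*x - 3*z))/∂y - ∂(-3*x*y + z^2)/∂z = -2*z
Assembling: d(omega) = (-5*y) dx ∧ dy + (5*z) dx ∧ dz + (-2*z) dy ∧ dz.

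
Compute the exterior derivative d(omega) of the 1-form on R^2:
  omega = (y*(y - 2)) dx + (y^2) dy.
d(omega) = (2 - 2*y) dx ∧ dy

For a 1-form omega = sum_i f_i dx_i, the exterior derivative is
  d(omega) = sum_{i < j} (∂f_j/∂x_i - ∂f_i/∂x_j) dx_i ∧ dx_j.
  coefficient of dx ∧ dy: ∂f_2/∂x - ∂f_1/∂y = ∂(y^2)/∂x - ∂(y*(y - 2))/∂y = 2 - 2*y
Assembling: d(omega) = (2 - 2*y) dx ∧ dy.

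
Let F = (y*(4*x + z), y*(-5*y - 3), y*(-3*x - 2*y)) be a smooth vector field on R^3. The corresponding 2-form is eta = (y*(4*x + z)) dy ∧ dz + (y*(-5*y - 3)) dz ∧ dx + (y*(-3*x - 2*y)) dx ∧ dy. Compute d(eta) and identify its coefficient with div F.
d(eta) = (-6*y - 3) dx ∧ dy ∧ dz; div F = -6*y - 3

For a 2-form in R^3 of the form above, applying d gives a 3-form with coefficient ∂P/∂x + ∂Q/∂y + ∂R/∂z:
  ∂P/∂x = 4*y
  ∂Q/∂y = -10*y - 3
  ∂R/∂z = 0
Sum = -6*y - 3, which is exactly div F.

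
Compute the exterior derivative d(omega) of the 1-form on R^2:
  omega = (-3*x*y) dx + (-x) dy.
d(omega) = (3*x - 1) dx ∧ dy

For a 1-form omega = sum_i f_i dx_i, the exterior derivative is
  d(omega) = sum_{i < j} (∂f_j/∂x_i - ∂f_i/∂x_j) dx_i ∧ dx_j.
  coefficient of dx ∧ dy: ∂f_2/∂x - ∂f_1/∂y = ∂(-x)/∂x - ∂(-3*x*y)/∂y = 3*x - 1
Assembling: d(omega) = (3*x - 1) dx ∧ dy.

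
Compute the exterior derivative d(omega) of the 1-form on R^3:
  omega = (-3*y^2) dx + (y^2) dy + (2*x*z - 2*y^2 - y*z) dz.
d(omega) = (6*y) dx ∧ dy + (2*z) dx ∧ dz + (-4*y - z) dy ∧ dz

For a 1-form omega = sum_i f_i dx_i, the exterior derivative is
  d(omega) = sum_{i < j} (∂f_j/∂x_i - ∂f_i/∂x_j) dx_i ∧ dx_j.
  coefficient of dx ∧ dy: ∂f_2/∂x - ∂f_1/∂y = ∂(y^2)/∂x - ∂(-3*y^2)/∂y = 6*y
  coefficient of dx ∧ dz: ∂f_3/∂x - ∂f_1/∂z = ∂(2*x*z - 2*y^2 - y*z)/∂x - ∂(-3*y^2)/∂z = 2*z
  coefficient of dy ∧ dz: ∂f_3/∂y - ∂f_2/∂z = ∂(2*x*z - 2*y^2 - y*z)/∂y - ∂(y^2)/∂z = -4*y - z
Assembling: d(omega) = (6*y) dx ∧ dy + (2*z) dx ∧ dz + (-4*y - z) dy ∧ dz.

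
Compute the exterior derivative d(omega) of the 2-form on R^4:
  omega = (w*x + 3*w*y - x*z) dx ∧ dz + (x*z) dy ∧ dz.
d(omega) = (-3*w + z) dx ∧ dy ∧ dz + (x + 3*y) dx ∧ dz ∧ dw

For a 2-form omega = sum_{i<j} g_{ij} dx_i ∧ dx_j, the exterior derivative is
  d(omega) = sum_{i<j} d(g_{ij}) ∧ dx_i ∧ dx_j = sum_{i<j, k} (∂g_{ij}/∂x_k) dx_k ∧ dx_i ∧ dx_j.
Expand each term, using dx_k ∧ dx_i ∧ dx_j = sgn(permutation) dx_{(a)} ∧ dx_{(b)} ∧ dx_{(c)} with (a < b < c) sorted:
  d(w*x + 3*w*y - x*z) includes (∂/∂y)(w*x + 3*w*y - x*z) dy = (3*w) dy, which multiplied by dx ∧ dz gives (-3*w) dx ∧ dy ∧ dz
  d(w*x + 3*w*y - x*z) includes (∂/∂w)(w*x + 3*w*y - x*z) dw = (x + 3*y) dw, which multiplied by dx ∧ dz gives (x + 3*y) dx ∧ dz ∧ dw
  d(x*z) includes (∂/∂x)(x*z) dx = (z) dx, which multiplied by dy ∧ dz gives (z) dx ∧ dy ∧ dz
Collecting like 3-forms: d(omega) = (-3*w + z) dx ∧ dy ∧ dz + (x + 3*y) dx ∧ dz ∧ dw.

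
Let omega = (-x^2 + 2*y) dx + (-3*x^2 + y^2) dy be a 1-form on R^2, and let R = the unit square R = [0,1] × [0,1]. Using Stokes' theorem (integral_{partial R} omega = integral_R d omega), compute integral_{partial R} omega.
integral_(partial R) omega = -5

Stokes: integral_partial_R omega = integral_R d omega with d omega = (∂Q/∂x - ∂P/∂y) dx ∧ dy.
  ∂Q/∂x = -6*x
  ∂P/∂y = 2
  integrand = ∂Q/∂x - ∂P/∂y = -6*x - 2.
Integrating over R: integral_0^1 integral_0^1 (-6*x - 2) dx dy = -5.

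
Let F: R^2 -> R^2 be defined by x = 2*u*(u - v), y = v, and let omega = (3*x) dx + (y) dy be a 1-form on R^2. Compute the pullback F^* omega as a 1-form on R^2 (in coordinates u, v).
F^* omega = (12*u*(2*u^2 - 3*u*v + v^2)) du + (-12*u^3 + 12*u^2*v + v) dv

Using F^*(f dg) = (f ∘ F) d(g ∘ F), substitute each coordinate x_i by F_i(u, v) in f_i, and replace dx_i by d F_i = (∂F_i/∂u) du + (∂F_i/∂v) dv.
  For the x component: f_1(F) = 6*u*(u - v); d F_1 = (4*u - 2*v) du + (-2*u) dv
  For the y component: f_2(F) = v; d F_2 = (0) du + (1) dv
Combining and collecting du, dv coefficients:
  coeff of du: 12*u*(2*u^2 - 3*u*v + v^2)
  coeff of dv: -12*u^3 + 12*u^2*v + v
F^* omega = (12*u*(2*u^2 - 3*u*v + v^2)) du + (-12*u^3 + 12*u^2*v + v) dv.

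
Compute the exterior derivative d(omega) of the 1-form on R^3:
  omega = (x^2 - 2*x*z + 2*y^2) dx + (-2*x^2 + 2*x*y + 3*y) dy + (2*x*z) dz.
d(omega) = (-4*x - 2*y) dx ∧ dy + (2*x + 2*z) dx ∧ dz

For a 1-form omega = sum_i f_i dx_i, the exterior derivative is
  d(omega) = sum_{i < j} (∂f_j/∂x_i - ∂f_i/∂x_j) dx_i ∧ dx_j.
  coefficient of dx ∧ dy: ∂f_2/∂x - ∂f_1/∂y = ∂(-2*x^2 + 2*x*y + 3*y)/∂x - ∂(x^2 - 2*x*z + 2*y^2)/∂y = -4*x - 2*y
  coefficient of dx ∧ dz: ∂f_3/∂x - ∂f_1/∂z = ∂(2*x*z)/∂x - ∂(x^2 - 2*x*z + 2*y^2)/∂z = 2*x + 2*z
Assembling: d(omega) = (-4*x - 2*y) dx ∧ dy + (2*x + 2*z) dx ∧ dz.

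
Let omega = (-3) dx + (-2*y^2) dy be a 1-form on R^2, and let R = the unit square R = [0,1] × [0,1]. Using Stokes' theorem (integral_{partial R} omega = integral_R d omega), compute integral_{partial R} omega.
integral_(partial R) omega = 0

Stokes: integral_partial_R omega = integral_R d omega with d omega = (∂Q/∂x - ∂P/∂y) dx ∧ dy.
  ∂Q/∂x = 0
  ∂P/∂y = 0
  integrand = ∂Q/∂x - ∂P/∂y = 0.
Integrating over R: integral_0^1 integral_0^1 (0) dx dy = 0.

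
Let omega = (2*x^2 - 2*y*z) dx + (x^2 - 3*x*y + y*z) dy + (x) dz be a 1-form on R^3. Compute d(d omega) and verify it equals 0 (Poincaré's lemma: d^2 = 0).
d(d omega) = 0

Step 1: d omega = sum_{i<j} (∂f_j/∂x_i - ∂f_i/∂x_j) dx_i ∧ dx_j:
  coeff of dx ∧ dy: 2*x - 3*y + 2*z
  coeff of dx ∧ dz: 2*y + 1
  coeff of dy ∧ dz: -y
Step 2: Apply d again to each 2-form coefficient. The only possible 3-form in R^3 is dx ∧ dy ∧ dz, with coefficient
  ∂(coeff of dy∧dz)/∂x - ∂(coeff of dx∧dz)/∂y + ∂(coeff of dx∧dy)/∂z
  = ∂/∂x (-y) - ∂/∂y (2*y + 1) + ∂/∂z (2*x - 3*y + 2*z).
Each of these terms simplifies to sums of mixed partials that cancel in pairs. The result is 0 (by equality of mixed partials for smooth functions — Schwarz / Clairaut).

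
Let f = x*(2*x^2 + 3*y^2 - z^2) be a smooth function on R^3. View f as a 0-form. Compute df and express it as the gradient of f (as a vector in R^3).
df = (6*x^2 + 3*y^2 - z^2) dx + (6*x*y) dy + (-2*x*z) dz; grad f = (6*x^2 + 3*y^2 - z^2, 6*x*y, -2*x*z)

For a 0-form f, d f = (∂f/∂x) dx + (∂f/∂y) dy + (∂f/∂z) dz. The components of the vector representation are exactly the entries of grad f in Cartesian coordinates:
  ∂f/∂x = 6*x^2 + 3*y^2 - z^2
  ∂f/∂y = 6*x*y
  ∂f/∂z = -2*x*z.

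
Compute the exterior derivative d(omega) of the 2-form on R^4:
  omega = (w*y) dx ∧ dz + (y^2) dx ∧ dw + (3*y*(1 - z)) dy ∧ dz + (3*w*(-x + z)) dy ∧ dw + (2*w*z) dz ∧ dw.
d(omega) = (-w) dx ∧ dy ∧ dz + (y) dx ∧ dz ∧ dw + (-3*w - 2*y) dx ∧ dy ∧ dw + (-3*w) dy ∧ dz ∧ dw

For a 2-form omega = sum_{i<j} g_{ij} dx_i ∧ dx_j, the exterior derivative is
  d(omega) = sum_{i<j} d(g_{ij}) ∧ dx_i ∧ dx_j = sum_{i<j, k} (∂g_{ij}/∂x_k) dx_k ∧ dx_i ∧ dx_j.
Expand each term, using dx_k ∧ dx_i ∧ dx_j = sgn(permutation) dx_{(a)} ∧ dx_{(b)} ∧ dx_{(c)} with (a < b < c) sorted:
  d(w*y) includes (∂/∂y)(w*y) dy = (w) dy, which multiplied by dx ∧ dz gives (-w) dx ∧ dy ∧ dz
  d(w*y) includes (∂/∂w)(w*y) dw = (y) dw, which multiplied by dx ∧ dz gives (y) dx ∧ dz ∧ dw
  d(y^2) includes (∂/∂y)(y^2) dy = (2*y) dy, which multiplied by dx ∧ dw gives (-2*y) dx ∧ dy ∧ dw
  d(3*w*(-x + z)) includes (∂/∂x)(3*w*(-x + z)) dx = (-3*w) dx, which multiplied by dy ∧ dw gives (-3*w) dx ∧ dy ∧ dw
  d(3*w*(-x + z)) includes (∂/∂z)(3*w*(-x + z)) dz = (3*w) dz, which multiplied by dy ∧ dw gives (-3*w) dy ∧ dz ∧ dw
Collecting like 3-forms: d(omega) = (-w) dx ∧ dy ∧ dz + (y) dx ∧ dz ∧ dw + (-3*w - 2*y) dx ∧ dy ∧ dw + (-3*w) dy ∧ dz ∧ dw.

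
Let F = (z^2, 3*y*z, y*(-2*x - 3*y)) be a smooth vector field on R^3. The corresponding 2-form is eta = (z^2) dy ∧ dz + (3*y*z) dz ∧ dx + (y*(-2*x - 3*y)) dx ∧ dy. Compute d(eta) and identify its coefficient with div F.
d(eta) = (3*z) dx ∧ dy ∧ dz; div F = 3*z

For a 2-form in R^3 of the form above, applying d gives a 3-form with coefficient ∂P/∂x + ∂Q/∂y + ∂R/∂z:
  ∂P/∂x = 0
  ∂Q/∂y = 3*z
  ∂R/∂z = 0
Sum = 3*z, which is exactly div F.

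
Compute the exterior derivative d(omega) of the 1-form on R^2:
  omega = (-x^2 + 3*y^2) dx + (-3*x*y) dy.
d(omega) = (-9*y) dx ∧ dy

For a 1-form omega = sum_i f_i dx_i, the exterior derivative is
  d(omega) = sum_{i < j} (∂f_j/∂x_i - ∂f_i/∂x_j) dx_i ∧ dx_j.
  coefficient of dx ∧ dy: ∂f_2/∂x - ∂f_1/∂y = ∂(-3*x*y)/∂x - ∂(-x^2 + 3*y^2)/∂y = -9*y
Assembling: d(omega) = (-9*y) dx ∧ dy.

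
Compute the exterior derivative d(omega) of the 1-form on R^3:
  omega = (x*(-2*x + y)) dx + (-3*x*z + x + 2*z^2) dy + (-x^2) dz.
d(omega) = (-x - 3*z + 1) dx ∧ dy + (-2*x) dx ∧ dz + (3*x - 4*z) dy ∧ dz

For a 1-form omega = sum_i f_i dx_i, the exterior derivative is
  d(omega) = sum_{i < j} (∂f_j/∂x_i - ∂f_i/∂x_j) dx_i ∧ dx_j.
  coefficient of dx ∧ dy: ∂f_2/∂x - ∂f_1/∂y = ∂(-3*x*z + x + 2*z^2)/∂x - ∂(x*(-2*x + y))/∂y = -x - 3*z + 1
  coefficient of dx ∧ dz: ∂f_3/∂x - ∂f_1/∂z = ∂(-x^2)/∂x - ∂(x*(-2*x + y))/∂z = -2*x
  coefficient of dy ∧ dz: ∂f_3/∂y - ∂f_2/∂z = ∂(-x^2)/∂y - ∂(-3*x*z + x + 2*z^2)/∂z = 3*x - 4*z
Assembling: d(omega) = (-x - 3*z + 1) dx ∧ dy + (-2*x) dx ∧ dz + (3*x - 4*z) dy ∧ dz.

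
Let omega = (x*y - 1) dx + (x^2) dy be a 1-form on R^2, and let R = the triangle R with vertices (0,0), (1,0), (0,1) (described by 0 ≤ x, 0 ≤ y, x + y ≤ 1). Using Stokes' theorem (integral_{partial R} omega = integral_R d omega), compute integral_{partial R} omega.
integral_(partial R) omega = 1/6

Stokes: integral_partial_R omega = integral_R d omega with d omega = (∂Q/∂x - ∂P/∂y) dx ∧ dy.
  ∂Q/∂x = 2*x
  ∂P/∂y = x
  integrand = ∂Q/∂x - ∂P/∂y = x.
Integrating over R: integral_0^1 integral_0^{1-x} (x) dy dx = 1/6.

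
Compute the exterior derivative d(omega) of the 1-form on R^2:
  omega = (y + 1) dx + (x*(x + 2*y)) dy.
d(omega) = (2*x + 2*y - 1) dx ∧ dy

For a 1-form omega = sum_i f_i dx_i, the exterior derivative is
  d(omega) = sum_{i < j} (∂f_j/∂x_i - ∂f_i/∂x_j) dx_i ∧ dx_j.
  coefficient of dx ∧ dy: ∂f_2/∂x - ∂f_1/∂y = ∂(x*(x + 2*y))/∂x - ∂(y + 1)/∂y = 2*x + 2*y - 1
Assembling: d(omega) = (2*x + 2*y - 1) dx ∧ dy.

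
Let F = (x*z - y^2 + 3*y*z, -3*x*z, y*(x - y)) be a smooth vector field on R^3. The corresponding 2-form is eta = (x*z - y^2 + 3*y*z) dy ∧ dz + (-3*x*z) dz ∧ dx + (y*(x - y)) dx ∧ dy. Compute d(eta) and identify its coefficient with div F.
d(eta) = (z) dx ∧ dy ∧ dz; div F = z

For a 2-form in R^3 of the form above, applying d gives a 3-form with coefficient ∂P/∂x + ∂Q/∂y + ∂R/∂z:
  ∂P/∂x = z
  ∂Q/∂y = 0
  ∂R/∂z = 0
Sum = z, which is exactly div F.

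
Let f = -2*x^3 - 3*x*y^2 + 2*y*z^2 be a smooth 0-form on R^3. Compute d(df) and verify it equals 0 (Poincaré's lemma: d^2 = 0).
d(df) = 0

Step 1: df = sum_i (∂f/∂x_i) dx_i = (-6*x^2 - 3*y^2) dx + (-6*x*y + 2*z^2) dy + (4*y*z) dz.
Step 2: Apply d again. Using the 1-form formula, the coefficient of dx ∧ dy in d(df) is ∂^2 f/∂x ∂y - ∂^2 f/∂y ∂x = (-6*y) - (-6*y) = 0 (equality of mixed partials for smooth f).
Similarly for dx ∧ dz and dy ∧ dz — all coefficients vanish. So d(df) = 0.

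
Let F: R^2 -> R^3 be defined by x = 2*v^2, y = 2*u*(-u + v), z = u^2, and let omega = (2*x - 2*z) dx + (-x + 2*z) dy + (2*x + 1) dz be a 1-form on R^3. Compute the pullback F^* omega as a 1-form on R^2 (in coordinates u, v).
F^* omega = (-8*u^3 + 4*u^2*v + 16*u*v^2 + 2*u - 4*v^3) du + (4*u^3 - 8*u^2*v - 4*u*v^2 + 16*v^3) dv

Using F^*(f dg) = (f ∘ F) d(g ∘ F), substitute each coordinate x_i by F_i(u, v) in f_i, and replace dx_i by d F_i = (∂F_i/∂u) du + (∂F_i/∂v) dv.
  For the x component: f_1(F) = -2*u^2 + 4*v^2; d F_1 = (0) du + (4*v) dv
  For the y component: f_2(F) = 2*u^2 - 2*v^2; d F_2 = (-4*u + 2*v) du + (2*u) dv
  For the z component: f_3(F) = 4*v^2 + 1; d F_3 = (2*u) du + (0) dv
Combining and collecting du, dv coefficients:
  coeff of du: -8*u^3 + 4*u^2*v + 16*u*v^2 + 2*u - 4*v^3
  coeff of dv: 4*u^3 - 8*u^2*v - 4*u*v^2 + 16*v^3
F^* omega = (-8*u^3 + 4*u^2*v + 16*u*v^2 + 2*u - 4*v^3) du + (4*u^3 - 8*u^2*v - 4*u*v^2 + 16*v^3) dv.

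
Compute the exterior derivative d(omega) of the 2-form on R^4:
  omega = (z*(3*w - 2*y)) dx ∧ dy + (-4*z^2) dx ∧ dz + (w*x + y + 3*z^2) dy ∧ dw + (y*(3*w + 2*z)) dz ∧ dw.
d(omega) = (3*w - 2*y) dx ∧ dy ∧ dz + (w + 3*z) dx ∧ dy ∧ dw + (3*w - 4*z) dy ∧ dz ∧ dw

For a 2-form omega = sum_{i<j} g_{ij} dx_i ∧ dx_j, the exterior derivative is
  d(omega) = sum_{i<j} d(g_{ij}) ∧ dx_i ∧ dx_j = sum_{i<j, k} (∂g_{ij}/∂x_k) dx_k ∧ dx_i ∧ dx_j.
Expand each term, using dx_k ∧ dx_i ∧ dx_j = sgn(permutation) dx_{(a)} ∧ dx_{(b)} ∧ dx_{(c)} with (a < b < c) sorted:
  d(z*(3*w - 2*y)) includes (∂/∂z)(z*(3*w - 2*y)) dz = (3*w - 2*y) dz, which multiplied by dx ∧ dy gives (3*w - 2*y) dx ∧ dy ∧ dz
  d(z*(3*w - 2*y)) includes (∂/∂w)(z*(3*w - 2*y)) dw = (3*z) dw, which multiplied by dx ∧ dy gives (3*z) dx ∧ dy ∧ dw
  d(w*x + y + 3*z^2) includes (∂/∂x)(w*x + y + 3*z^2) dx = (w) dx, which multiplied by dy ∧ dw gives (w) dx ∧ dy ∧ dw
  d(w*x + y + 3*z^2) includes (∂/∂z)(w*x + y + 3*z^2) dz = (6*z) dz, which multiplied by dy ∧ dw gives (-6*z) dy ∧ dz ∧ dw
  d(y*(3*w + 2*z)) includes (∂/∂y)(y*(3*w + 2*z)) dy = (3*w + 2*z) dy, which multiplied by dz ∧ dw gives (3*w + 2*z) dy ∧ dz ∧ dw
Collecting like 3-forms: d(omega) = (3*w - 2*y) dx ∧ dy ∧ dz + (w + 3*z) dx ∧ dy ∧ dw + (3*w - 4*z) dy ∧ dz ∧ dw.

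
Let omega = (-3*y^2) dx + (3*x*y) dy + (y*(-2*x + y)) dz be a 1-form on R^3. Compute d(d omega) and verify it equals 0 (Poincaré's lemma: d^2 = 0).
d(d omega) = 0

Step 1: d omega = sum_{i<j} (∂f_j/∂x_i - ∂f_i/∂x_j) dx_i ∧ dx_j:
  coeff of dx ∧ dy: 9*y
  coeff of dx ∧ dz: -2*y
  coeff of dy ∧ dz: -2*x + 2*y
Step 2: Apply d again to each 2-form coefficient. The only possible 3-form in R^3 is dx ∧ dy ∧ dz, with coefficient
  ∂(coeff of dy∧dz)/∂x - ∂(coeff of dx∧dz)/∂y + ∂(coeff of dx∧dy)/∂z
  = ∂/∂x (-2*x + 2*y) - ∂/∂y (-2*y) + ∂/∂z (9*y).
Each of these terms simplifies to sums of mixed partials that cancel in pairs. The result is 0 (by equality of mixed partials for smooth functions — Schwarz / Clairaut).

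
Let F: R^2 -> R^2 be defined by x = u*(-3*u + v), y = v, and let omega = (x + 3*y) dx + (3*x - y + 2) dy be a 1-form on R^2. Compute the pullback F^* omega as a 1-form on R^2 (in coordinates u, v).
F^* omega = (18*u^3 - 9*u^2*v + u*v^2 - 18*u*v + 3*v^2) du + (-3*u^3 + u^2*v - 9*u^2 + 6*u*v - v + 2) dv

Using F^*(f dg) = (f ∘ F) d(g ∘ F), substitute each coordinate x_i by F_i(u, v) in f_i, and replace dx_i by d F_i = (∂F_i/∂u) du + (∂F_i/∂v) dv.
  For the x component: f_1(F) = -3*u^2 + u*v + 3*v; d F_1 = (-6*u + v) du + (u) dv
  For the y component: f_2(F) = -9*u^2 + 3*u*v - v + 2; d F_2 = (0) du + (1) dv
Combining and collecting du, dv coefficients:
  coeff of du: 18*u^3 - 9*u^2*v + u*v^2 - 18*u*v + 3*v^2
  coeff of dv: -3*u^3 + u^2*v - 9*u^2 + 6*u*v - v + 2
F^* omega = (18*u^3 - 9*u^2*v + u*v^2 - 18*u*v + 3*v^2) du + (-3*u^3 + u^2*v - 9*u^2 + 6*u*v - v + 2) dv.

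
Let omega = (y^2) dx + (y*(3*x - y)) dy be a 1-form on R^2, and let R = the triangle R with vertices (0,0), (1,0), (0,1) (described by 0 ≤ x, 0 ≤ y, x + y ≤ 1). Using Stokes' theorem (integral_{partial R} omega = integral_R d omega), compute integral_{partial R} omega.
integral_(partial R) omega = 1/6

Stokes: integral_partial_R omega = integral_R d omega with d omega = (∂Q/∂x - ∂P/∂y) dx ∧ dy.
  ∂Q/∂x = 3*y
  ∂P/∂y = 2*y
  integrand = ∂Q/∂x - ∂P/∂y = y.
Integrating over R: integral_0^1 integral_0^{1-x} (y) dy dx = 1/6.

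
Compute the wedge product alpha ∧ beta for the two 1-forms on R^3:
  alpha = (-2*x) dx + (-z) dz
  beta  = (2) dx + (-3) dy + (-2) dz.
alpha ∧ beta = (6*x) dx ∧ dy + (4*x + 2*z) dx ∧ dz + (-3*z) dy ∧ dz

Distribute the wedge, using dx_i ∧ dx_j = -dx_j ∧ dx_i and dx_i ∧ dx_i = 0. For each pair (i, j) with i < j, the coefficient of dx_i ∧ dx_j in alpha ∧ beta is (alpha_i * beta_j - alpha_j * beta_i). Collecting: alpha ∧ beta = (6*x) dx ∧ dy + (4*x + 2*z) dx ∧ dz + (-3*z) dy ∧ dz.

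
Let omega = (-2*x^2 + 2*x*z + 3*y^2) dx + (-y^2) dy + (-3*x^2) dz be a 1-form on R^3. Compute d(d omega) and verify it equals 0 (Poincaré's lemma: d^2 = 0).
d(d omega) = 0

Step 1: d omega = sum_{i<j} (∂f_j/∂x_i - ∂f_i/∂x_j) dx_i ∧ dx_j:
  coeff of dx ∧ dy: -6*y
  coeff of dx ∧ dz: -8*x
  coeff of dy ∧ dz: 0
Step 2: Apply d again to each 2-form coefficient. The only possible 3-form in R^3 is dx ∧ dy ∧ dz, with coefficient
  ∂(coeff of dy∧dz)/∂x - ∂(coeff of dx∧dz)/∂y + ∂(coeff of dx∧dy)/∂z
  = ∂/∂x (0) - ∂/∂y (-8*x) + ∂/∂z (-6*y).
Each of these terms simplifies to sums of mixed partials that cancel in pairs. The result is 0 (by equality of mixed partials for smooth functions — Schwarz / Clairaut).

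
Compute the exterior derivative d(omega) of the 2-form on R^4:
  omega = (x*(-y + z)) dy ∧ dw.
d(omega) = (-y + z) dx ∧ dy ∧ dw + (-x) dy ∧ dz ∧ dw

For a 2-form omega = sum_{i<j} g_{ij} dx_i ∧ dx_j, the exterior derivative is
  d(omega) = sum_{i<j} d(g_{ij}) ∧ dx_i ∧ dx_j = sum_{i<j, k} (∂g_{ij}/∂x_k) dx_k ∧ dx_i ∧ dx_j.
Expand each term, using dx_k ∧ dx_i ∧ dx_j = sgn(permutation) dx_{(a)} ∧ dx_{(b)} ∧ dx_{(c)} with (a < b < c) sorted:
  d(x*(-y + z)) includes (∂/∂x)(x*(-y + z)) dx = (-y + z) dx, which multiplied by dy ∧ dw gives (-y + z) dx ∧ dy ∧ dw
  d(x*(-y + z)) includes (∂/∂z)(x*(-y + z)) dz = (x) dz, which multiplied by dy ∧ dw gives (-x) dy ∧ dz ∧ dw
Collecting like 3-forms: d(omega) = (-y + z) dx ∧ dy ∧ dw + (-x) dy ∧ dz ∧ dw.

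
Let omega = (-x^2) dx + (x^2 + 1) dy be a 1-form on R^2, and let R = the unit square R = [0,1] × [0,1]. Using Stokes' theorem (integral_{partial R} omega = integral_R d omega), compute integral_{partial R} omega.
integral_(partial R) omega = 1

Stokes: integral_partial_R omega = integral_R d omega with d omega = (∂Q/∂x - ∂P/∂y) dx ∧ dy.
  ∂Q/∂x = 2*x
  ∂P/∂y = 0
  integrand = ∂Q/∂x - ∂P/∂y = 2*x.
Integrating over R: integral_0^1 integral_0^1 (2*x) dx dy = 1.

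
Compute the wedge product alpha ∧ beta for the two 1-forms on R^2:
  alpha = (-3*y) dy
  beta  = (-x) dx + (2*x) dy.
alpha ∧ beta = (-3*x*y) dx ∧ dy

Distribute the wedge, using dx_i ∧ dx_j = -dx_j ∧ dx_i and dx_i ∧ dx_i = 0. For each pair (i, j) with i < j, the coefficient of dx_i ∧ dx_j in alpha ∧ beta is (alpha_i * beta_j - alpha_j * beta_i). Collecting: alpha ∧ beta = (-3*x*y) dx ∧ dy.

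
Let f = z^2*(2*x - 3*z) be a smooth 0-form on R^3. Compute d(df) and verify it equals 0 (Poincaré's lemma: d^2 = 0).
d(df) = 0

Step 1: df = sum_i (∂f/∂x_i) dx_i = (2*z^2) dx + (0) dy + (z*(4*x - 9*z)) dz.
Step 2: Apply d again. Using the 1-form formula, the coefficient of dx ∧ dy in d(df) is ∂^2 f/∂x ∂y - ∂^2 f/∂y ∂x = (0) - (0) = 0 (equality of mixed partials for smooth f).
Similarly for dx ∧ dz and dy ∧ dz — all coefficients vanish. So d(df) = 0.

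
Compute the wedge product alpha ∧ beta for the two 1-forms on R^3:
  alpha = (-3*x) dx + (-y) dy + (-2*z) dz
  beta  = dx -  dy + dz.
alpha ∧ beta = (3*x + y) dx ∧ dy + (-3*x + 2*z) dx ∧ dz + (-y - 2*z) dy ∧ dz

Distribute the wedge, using dx_i ∧ dx_j = -dx_j ∧ dx_i and dx_i ∧ dx_i = 0. For each pair (i, j) with i < j, the coefficient of dx_i ∧ dx_j in alpha ∧ beta is (alpha_i * beta_j - alpha_j * beta_i). Collecting: alpha ∧ beta = (3*x + y) dx ∧ dy + (-3*x + 2*z) dx ∧ dz + (-y - 2*z) dy ∧ dz.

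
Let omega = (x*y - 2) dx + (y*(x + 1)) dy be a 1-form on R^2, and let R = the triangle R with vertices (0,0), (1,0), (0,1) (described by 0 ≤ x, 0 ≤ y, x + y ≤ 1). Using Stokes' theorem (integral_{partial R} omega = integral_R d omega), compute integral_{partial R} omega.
integral_(partial R) omega = 0

Stokes: integral_partial_R omega = integral_R d omega with d omega = (∂Q/∂x - ∂P/∂y) dx ∧ dy.
  ∂Q/∂x = y
  ∂P/∂y = x
  integrand = ∂Q/∂x - ∂P/∂y = -x + y.
Integrating over R: integral_0^1 integral_0^{1-x} (-x + y) dy dx = 0.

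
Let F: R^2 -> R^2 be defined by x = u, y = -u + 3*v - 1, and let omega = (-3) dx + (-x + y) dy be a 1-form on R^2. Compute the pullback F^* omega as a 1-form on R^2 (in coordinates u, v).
F^* omega = (2*u - 3*v - 2) du + (-6*u + 9*v - 3) dv

Using F^*(f dg) = (f ∘ F) d(g ∘ F), substitute each coordinate x_i by F_i(u, v) in f_i, and replace dx_i by d F_i = (∂F_i/∂u) du + (∂F_i/∂v) dv.
  For the x component: f_1(F) = -3; d F_1 = (1) du + (0) dv
  For the y component: f_2(F) = -2*u + 3*v - 1; d F_2 = (-1) du + (3) dv
Combining and collecting du, dv coefficients:
  coeff of du: 2*u - 3*v - 2
  coeff of dv: -6*u + 9*v - 3
F^* omega = (2*u - 3*v - 2) du + (-6*u + 9*v - 3) dv.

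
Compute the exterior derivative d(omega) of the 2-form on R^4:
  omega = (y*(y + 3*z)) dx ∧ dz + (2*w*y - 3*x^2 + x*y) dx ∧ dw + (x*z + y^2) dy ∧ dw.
d(omega) = (-2*y - 3*z) dx ∧ dy ∧ dz + (-2*w - x + z) dx ∧ dy ∧ dw + (-x) dy ∧ dz ∧ dw

For a 2-form omega = sum_{i<j} g_{ij} dx_i ∧ dx_j, the exterior derivative is
  d(omega) = sum_{i<j} d(g_{ij}) ∧ dx_i ∧ dx_j = sum_{i<j, k} (∂g_{ij}/∂x_k) dx_k ∧ dx_i ∧ dx_j.
Expand each term, using dx_k ∧ dx_i ∧ dx_j = sgn(permutation) dx_{(a)} ∧ dx_{(b)} ∧ dx_{(c)} with (a < b < c) sorted:
  d(y*(y + 3*z)) includes (∂/∂y)(y*(y + 3*z)) dy = (2*y + 3*z) dy, which multiplied by dx ∧ dz gives (-2*y - 3*z) dx ∧ dy ∧ dz
  d(2*w*y - 3*x^2 + x*y) includes (∂/∂y)(2*w*y - 3*x^2 + x*y) dy = (2*w + x) dy, which multiplied by dx ∧ dw gives (-2*w - x) dx ∧ dy ∧ dw
  d(x*z + y^2) includes (∂/∂x)(x*z + y^2) dx = (z) dx, which multiplied by dy ∧ dw gives (z) dx ∧ dy ∧ dw
  d(x*z + y^2) includes (∂/∂z)(x*z + y^2) dz = (x) dz, which multiplied by dy ∧ dw gives (-x) dy ∧ dz ∧ dw
Collecting like 3-forms: d(omega) = (-2*y - 3*z) dx ∧ dy ∧ dz + (-2*w - x + z) dx ∧ dy ∧ dw + (-x) dy ∧ dz ∧ dw.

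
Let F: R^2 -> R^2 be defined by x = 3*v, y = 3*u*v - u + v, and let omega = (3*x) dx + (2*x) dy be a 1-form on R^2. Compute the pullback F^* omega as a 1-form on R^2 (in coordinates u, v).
F^* omega = (6*v*(3*v - 1)) du + (3*v*(6*u + 11)) dv

Using F^*(f dg) = (f ∘ F) d(g ∘ F), substitute each coordinate x_i by F_i(u, v) in f_i, and replace dx_i by d F_i = (∂F_i/∂u) du + (∂F_i/∂v) dv.
  For the x component: f_1(F) = 9*v; d F_1 = (0) du + (3) dv
  For the y component: f_2(F) = 6*v; d F_2 = (3*v - 1) du + (3*u + 1) dv
Combining and collecting du, dv coefficients:
  coeff of du: 6*v*(3*v - 1)
  coeff of dv: 3*v*(6*u + 11)
F^* omega = (6*v*(3*v - 1)) du + (3*v*(6*u + 11)) dv.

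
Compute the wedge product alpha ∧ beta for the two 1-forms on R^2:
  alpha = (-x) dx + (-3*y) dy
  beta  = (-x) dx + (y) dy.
alpha ∧ beta = (-4*x*y) dx ∧ dy

Distribute the wedge, using dx_i ∧ dx_j = -dx_j ∧ dx_i and dx_i ∧ dx_i = 0. For each pair (i, j) with i < j, the coefficient of dx_i ∧ dx_j in alpha ∧ beta is (alpha_i * beta_j - alpha_j * beta_i). Collecting: alpha ∧ beta = (-4*x*y) dx ∧ dy.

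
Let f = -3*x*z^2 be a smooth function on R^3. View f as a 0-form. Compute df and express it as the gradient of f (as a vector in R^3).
df = (-3*z^2) dx + (0) dy + (-6*x*z) dz; grad f = (-3*z^2, 0, -6*x*z)

For a 0-form f, d f = (∂f/∂x) dx + (∂f/∂y) dy + (∂f/∂z) dz. The components of the vector representation are exactly the entries of grad f in Cartesian coordinates:
  ∂f/∂x = -3*z^2
  ∂f/∂y = 0
  ∂f/∂z = -6*x*z.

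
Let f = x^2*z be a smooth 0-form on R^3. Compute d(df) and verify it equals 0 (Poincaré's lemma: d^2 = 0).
d(df) = 0

Step 1: df = sum_i (∂f/∂x_i) dx_i = (2*x*z) dx + (0) dy + (x^2) dz.
Step 2: Apply d again. Using the 1-form formula, the coefficient of dx ∧ dy in d(df) is ∂^2 f/∂x ∂y - ∂^2 f/∂y ∂x = (0) - (0) = 0 (equality of mixed partials for smooth f).
Similarly for dx ∧ dz and dy ∧ dz — all coefficients vanish. So d(df) = 0.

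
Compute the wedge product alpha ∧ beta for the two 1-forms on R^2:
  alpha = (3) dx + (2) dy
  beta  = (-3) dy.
alpha ∧ beta = (-9) dx ∧ dy

Distribute the wedge, using dx_i ∧ dx_j = -dx_j ∧ dx_i and dx_i ∧ dx_i = 0. For each pair (i, j) with i < j, the coefficient of dx_i ∧ dx_j in alpha ∧ beta is (alpha_i * beta_j - alpha_j * beta_i). Collecting: alpha ∧ beta = (-9) dx ∧ dy.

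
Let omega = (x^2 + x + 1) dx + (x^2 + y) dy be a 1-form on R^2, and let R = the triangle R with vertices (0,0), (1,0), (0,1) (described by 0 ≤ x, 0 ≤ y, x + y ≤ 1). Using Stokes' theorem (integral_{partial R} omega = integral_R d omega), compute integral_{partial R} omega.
integral_(partial R) omega = 1/3

Stokes: integral_partial_R omega = integral_R d omega with d omega = (∂Q/∂x - ∂P/∂y) dx ∧ dy.
  ∂Q/∂x = 2*x
  ∂P/∂y = 0
  integrand = ∂Q/∂x - ∂P/∂y = 2*x.
Integrating over R: integral_0^1 integral_0^{1-x} (2*x) dy dx = 1/3.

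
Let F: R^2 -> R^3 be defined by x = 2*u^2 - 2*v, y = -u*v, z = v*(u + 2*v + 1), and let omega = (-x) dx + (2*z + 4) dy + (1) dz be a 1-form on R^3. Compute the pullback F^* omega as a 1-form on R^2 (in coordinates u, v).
F^* omega = (-8*u^3 - 2*u*v^2 + 8*u*v - 4*v^3 - 2*v^2 - 3*v) du + (-2*u^2*v + 4*u^2 - 4*u*v^2 - 2*u*v - 3*u + 1) dv

Using F^*(f dg) = (f ∘ F) d(g ∘ F), substitute each coordinate x_i by F_i(u, v) in f_i, and replace dx_i by d F_i = (∂F_i/∂u) du + (∂F_i/∂v) dv.
  For the x component: f_1(F) = -2*u^2 + 2*v; d F_1 = (4*u) du + (-2) dv
  For the y component: f_2(F) = 2*u*v + 4*v^2 + 2*v + 4; d F_2 = (-v) du + (-u) dv
  For the z component: f_3(F) = 1; d F_3 = (v) du + (u + 4*v + 1) dv
Combining and collecting du, dv coefficients:
  coeff of du: -8*u^3 - 2*u*v^2 + 8*u*v - 4*v^3 - 2*v^2 - 3*v
  coeff of dv: -2*u^2*v + 4*u^2 - 4*u*v^2 - 2*u*v - 3*u + 1
F^* omega = (-8*u^3 - 2*u*v^2 + 8*u*v - 4*v^3 - 2*v^2 - 3*v) du + (-2*u^2*v + 4*u^2 - 4*u*v^2 - 2*u*v - 3*u + 1) dv.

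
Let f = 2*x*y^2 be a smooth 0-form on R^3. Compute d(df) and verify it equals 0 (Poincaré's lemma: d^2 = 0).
d(df) = 0

Step 1: df = sum_i (∂f/∂x_i) dx_i = (2*y^2) dx + (4*x*y) dy + (0) dz.
Step 2: Apply d again. Using the 1-form formula, the coefficient of dx ∧ dy in d(df) is ∂^2 f/∂x ∂y - ∂^2 f/∂y ∂x = (4*y) - (4*y) = 0 (equality of mixed partials for smooth f).
Similarly for dx ∧ dz and dy ∧ dz — all coefficients vanish. So d(df) = 0.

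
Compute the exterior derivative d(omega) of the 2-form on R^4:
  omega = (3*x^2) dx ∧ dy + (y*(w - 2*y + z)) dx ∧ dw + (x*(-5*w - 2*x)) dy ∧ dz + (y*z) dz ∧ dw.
d(omega) = (-w + 4*y - z) dx ∧ dy ∧ dw + (-y) dx ∧ dz ∧ dw + (-5*w - 4*x) dx ∧ dy ∧ dz + (-5*x + z) dy ∧ dz ∧ dw

For a 2-form omega = sum_{i<j} g_{ij} dx_i ∧ dx_j, the exterior derivative is
  d(omega) = sum_{i<j} d(g_{ij}) ∧ dx_i ∧ dx_j = sum_{i<j, k} (∂g_{ij}/∂x_k) dx_k ∧ dx_i ∧ dx_j.
Expand each term, using dx_k ∧ dx_i ∧ dx_j = sgn(permutation) dx_{(a)} ∧ dx_{(b)} ∧ dx_{(c)} with (a < b < c) sorted:
  d(y*(w - 2*y + z)) includes (∂/∂y)(y*(w - 2*y + z)) dy = (w - 4*y + z) dy, which multiplied by dx ∧ dw gives (-w + 4*y - z) dx ∧ dy ∧ dw
  d(y*(w - 2*y + z)) includes (∂/∂z)(y*(w - 2*y + z)) dz = (y) dz, which multiplied by dx ∧ dw gives (-y) dx ∧ dz ∧ dw
  d(x*(-5*w - 2*x)) includes (∂/∂x)(x*(-5*w - 2*x)) dx = (-5*w - 4*x) dx, which multiplied by dy ∧ dz gives (-5*w - 4*x) dx ∧ dy ∧ dz
  d(x*(-5*w - 2*x)) includes (∂/∂w)(x*(-5*w - 2*x)) dw = (-5*x) dw, which multiplied by dy ∧ dz gives (-5*x) dy ∧ dz ∧ dw
  d(y*z) includes (∂/∂y)(y*z) dy = (z) dy, which multiplied by dz ∧ dw gives (z) dy ∧ dz ∧ dw
Collecting like 3-forms: d(omega) = (-w + 4*y - z) dx ∧ dy ∧ dw + (-y) dx ∧ dz ∧ dw + (-5*w - 4*x) dx ∧ dy ∧ dz + (-5*x + z) dy ∧ dz ∧ dw.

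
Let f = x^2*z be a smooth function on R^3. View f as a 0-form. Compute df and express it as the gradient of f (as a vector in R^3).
df = (2*x*z) dx + (0) dy + (x^2) dz; grad f = (2*x*z, 0, x^2)

For a 0-form f, d f = (∂f/∂x) dx + (∂f/∂y) dy + (∂f/∂z) dz. The components of the vector representation are exactly the entries of grad f in Cartesian coordinates:
  ∂f/∂x = 2*x*z
  ∂f/∂y = 0
  ∂f/∂z = x^2.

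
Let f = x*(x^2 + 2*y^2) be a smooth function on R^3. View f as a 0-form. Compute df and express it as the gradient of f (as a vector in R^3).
df = (3*x^2 + 2*y^2) dx + (4*x*y) dy + (0) dz; grad f = (3*x^2 + 2*y^2, 4*x*y, 0)

For a 0-form f, d f = (∂f/∂x) dx + (∂f/∂y) dy + (∂f/∂z) dz. The components of the vector representation are exactly the entries of grad f in Cartesian coordinates:
  ∂f/∂x = 3*x^2 + 2*y^2
  ∂f/∂y = 4*x*y
  ∂f/∂z = 0.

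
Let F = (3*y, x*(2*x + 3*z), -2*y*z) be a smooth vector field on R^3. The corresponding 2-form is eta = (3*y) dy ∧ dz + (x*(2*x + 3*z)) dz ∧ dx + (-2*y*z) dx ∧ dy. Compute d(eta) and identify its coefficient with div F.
d(eta) = (-2*y) dx ∧ dy ∧ dz; div F = -2*y

For a 2-form in R^3 of the form above, applying d gives a 3-form with coefficient ∂P/∂x + ∂Q/∂y + ∂R/∂z:
  ∂P/∂x = 0
  ∂Q/∂y = 0
  ∂R/∂z = -2*y
Sum = -2*y, which is exactly div F.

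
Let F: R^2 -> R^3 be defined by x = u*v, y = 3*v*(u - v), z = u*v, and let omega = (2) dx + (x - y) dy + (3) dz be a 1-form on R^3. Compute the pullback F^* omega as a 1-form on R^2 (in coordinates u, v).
F^* omega = (v*(-6*u*v + 9*v^2 + 5)) du + (-6*u^2*v + 21*u*v^2 + 5*u - 18*v^3) dv

Using F^*(f dg) = (f ∘ F) d(g ∘ F), substitute each coordinate x_i by F_i(u, v) in f_i, and replace dx_i by d F_i = (∂F_i/∂u) du + (∂F_i/∂v) dv.
  For the x component: f_1(F) = 2; d F_1 = (v) du + (u) dv
  For the y component: f_2(F) = v*(-2*u + 3*v); d F_2 = (3*v) du + (3*u - 6*v) dv
  For the z component: f_3(F) = 3; d F_3 = (v) du + (u) dv
Combining and collecting du, dv coefficients:
  coeff of du: v*(-6*u*v + 9*v^2 + 5)
  coeff of dv: -6*u^2*v + 21*u*v^2 + 5*u - 18*v^3
F^* omega = (v*(-6*u*v + 9*v^2 + 5)) du + (-6*u^2*v + 21*u*v^2 + 5*u - 18*v^3) dv.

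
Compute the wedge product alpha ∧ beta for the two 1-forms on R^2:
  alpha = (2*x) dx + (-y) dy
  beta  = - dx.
alpha ∧ beta = (-y) dx ∧ dy

Distribute the wedge, using dx_i ∧ dx_j = -dx_j ∧ dx_i and dx_i ∧ dx_i = 0. For each pair (i, j) with i < j, the coefficient of dx_i ∧ dx_j in alpha ∧ beta is (alpha_i * beta_j - alpha_j * beta_i). Collecting: alpha ∧ beta = (-y) dx ∧ dy.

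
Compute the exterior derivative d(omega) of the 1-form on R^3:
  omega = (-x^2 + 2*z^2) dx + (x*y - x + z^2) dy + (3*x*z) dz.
d(omega) = (y - 1) dx ∧ dy + (-z) dx ∧ dz + (-2*z) dy ∧ dz

For a 1-form omega = sum_i f_i dx_i, the exterior derivative is
  d(omega) = sum_{i < j} (∂f_j/∂x_i - ∂f_i/∂x_j) dx_i ∧ dx_j.
  coefficient of dx ∧ dy: ∂f_2/∂x - ∂f_1/∂y = ∂(x*y - x + z^2)/∂x - ∂(-x^2 + 2*z^2)/∂y = y - 1
  coefficient of dx ∧ dz: ∂f_3/∂x - ∂f_1/∂z = ∂(3*x*z)/∂x - ∂(-x^2 + 2*z^2)/∂z = -z
  coefficient of dy ∧ dz: ∂f_3/∂y - ∂f_2/∂z = ∂(3*x*z)/∂y - ∂(x*y - x + z^2)/∂z = -2*z
Assembling: d(omega) = (y - 1) dx ∧ dy + (-z) dx ∧ dz + (-2*z) dy ∧ dz.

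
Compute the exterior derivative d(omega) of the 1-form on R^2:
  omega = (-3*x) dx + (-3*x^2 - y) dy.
d(omega) = (-6*x) dx ∧ dy

For a 1-form omega = sum_i f_i dx_i, the exterior derivative is
  d(omega) = sum_{i < j} (∂f_j/∂x_i - ∂f_i/∂x_j) dx_i ∧ dx_j.
  coefficient of dx ∧ dy: ∂f_2/∂x - ∂f_1/∂y = ∂(-3*x^2 - y)/∂x - ∂(-3*x)/∂y = -6*x
Assembling: d(omega) = (-6*x) dx ∧ dy.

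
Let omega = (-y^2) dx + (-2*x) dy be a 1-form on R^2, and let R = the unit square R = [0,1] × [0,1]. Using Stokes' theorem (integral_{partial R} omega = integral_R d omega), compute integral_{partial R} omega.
integral_(partial R) omega = -1

Stokes: integral_partial_R omega = integral_R d omega with d omega = (∂Q/∂x - ∂P/∂y) dx ∧ dy.
  ∂Q/∂x = -2
  ∂P/∂y = -2*y
  integrand = ∂Q/∂x - ∂P/∂y = 2*y - 2.
Integrating over R: integral_0^1 integral_0^1 (2*y - 2) dx dy = -1.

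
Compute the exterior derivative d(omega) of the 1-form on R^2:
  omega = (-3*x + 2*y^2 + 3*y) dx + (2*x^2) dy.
d(omega) = (4*x - 4*y - 3) dx ∧ dy

For a 1-form omega = sum_i f_i dx_i, the exterior derivative is
  d(omega) = sum_{i < j} (∂f_j/∂x_i - ∂f_i/∂x_j) dx_i ∧ dx_j.
  coefficient of dx ∧ dy: ∂f_2/∂x - ∂f_1/∂y = ∂(2*x^2)/∂x - ∂(-3*x + 2*y^2 + 3*y)/∂y = 4*x - 4*y - 3
Assembling: d(omega) = (4*x - 4*y - 3) dx ∧ dy.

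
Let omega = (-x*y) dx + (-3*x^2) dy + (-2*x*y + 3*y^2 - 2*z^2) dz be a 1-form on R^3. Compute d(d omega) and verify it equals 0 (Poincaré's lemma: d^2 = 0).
d(d omega) = 0

Step 1: d omega = sum_{i<j} (∂f_j/∂x_i - ∂f_i/∂x_j) dx_i ∧ dx_j:
  coeff of dx ∧ dy: -5*x
  coeff of dx ∧ dz: -2*y
  coeff of dy ∧ dz: -2*x + 6*y
Step 2: Apply d again to each 2-form coefficient. The only possible 3-form in R^3 is dx ∧ dy ∧ dz, with coefficient
  ∂(coeff of dy∧dz)/∂x - ∂(coeff of dx∧dz)/∂y + ∂(coeff of dx∧dy)/∂z
  = ∂/∂x (-2*x + 6*y) - ∂/∂y (-2*y) + ∂/∂z (-5*x).
Each of these terms simplifies to sums of mixed partials that cancel in pairs. The result is 0 (by equality of mixed partials for smooth functions — Schwarz / Clairaut).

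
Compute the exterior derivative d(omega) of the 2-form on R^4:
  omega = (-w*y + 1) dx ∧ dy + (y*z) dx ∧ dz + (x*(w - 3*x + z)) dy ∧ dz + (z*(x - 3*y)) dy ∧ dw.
d(omega) = (-y + z) dx ∧ dy ∧ dw + (w - 6*x) dx ∧ dy ∧ dz + (3*y) dy ∧ dz ∧ dw

For a 2-form omega = sum_{i<j} g_{ij} dx_i ∧ dx_j, the exterior derivative is
  d(omega) = sum_{i<j} d(g_{ij}) ∧ dx_i ∧ dx_j = sum_{i<j, k} (∂g_{ij}/∂x_k) dx_k ∧ dx_i ∧ dx_j.
Expand each term, using dx_k ∧ dx_i ∧ dx_j = sgn(permutation) dx_{(a)} ∧ dx_{(b)} ∧ dx_{(c)} with (a < b < c) sorted:
  d(-w*y + 1) includes (∂/∂w)(-w*y + 1) dw = (-y) dw, which multiplied by dx ∧ dy gives (-y) dx ∧ dy ∧ dw
  d(y*z) includes (∂/∂y)(y*z) dy = (z) dy, which multiplied by dx ∧ dz gives (-z) dx ∧ dy ∧ dz
  d(x*(w - 3*x + z)) includes (∂/∂x)(x*(w - 3*x + z)) dx = (w - 6*x + z) dx, which multiplied by dy ∧ dz gives (w - 6*x + z) dx ∧ dy ∧ dz
  d(x*(w - 3*x + z)) includes (∂/∂w)(x*(w - 3*x + z)) dw = (x) dw, which multiplied by dy ∧ dz gives (x) dy ∧ dz ∧ dw
  d(z*(x - 3*y)) includes (∂/∂x)(z*(x - 3*y)) dx = (z) dx, which multiplied by dy ∧ dw gives (z) dx ∧ dy ∧ dw
  d(z*(x - 3*y)) includes (∂/∂z)(z*(x - 3*y)) dz = (x - 3*y) dz, which multiplied by dy ∧ dw gives (-x + 3*y) dy ∧ dz ∧ dw
Collecting like 3-forms: d(omega) = (-y + z) dx ∧ dy ∧ dw + (w - 6*x) dx ∧ dy ∧ dz + (3*y) dy ∧ dz ∧ dw.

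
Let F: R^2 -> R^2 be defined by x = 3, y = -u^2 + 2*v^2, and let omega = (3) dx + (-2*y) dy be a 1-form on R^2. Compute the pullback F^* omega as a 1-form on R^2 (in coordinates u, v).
F^* omega = (4*u*(-u^2 + 2*v^2)) du + (8*v*(u^2 - 2*v^2)) dv

Using F^*(f dg) = (f ∘ F) d(g ∘ F), substitute each coordinate x_i by F_i(u, v) in f_i, and replace dx_i by d F_i = (∂F_i/∂u) du + (∂F_i/∂v) dv.
  For the x component: f_1(F) = 3; d F_1 = (0) du + (0) dv
  For the y component: f_2(F) = 2*u^2 - 4*v^2; d F_2 = (-2*u) du + (4*v) dv
Combining and collecting du, dv coefficients:
  coeff of du: 4*u*(-u^2 + 2*v^2)
  coeff of dv: 8*v*(u^2 - 2*v^2)
F^* omega = (4*u*(-u^2 + 2*v^2)) du + (8*v*(u^2 - 2*v^2)) dv.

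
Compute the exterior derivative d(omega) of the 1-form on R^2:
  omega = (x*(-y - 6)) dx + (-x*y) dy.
d(omega) = (x - y) dx ∧ dy

For a 1-form omega = sum_i f_i dx_i, the exterior derivative is
  d(omega) = sum_{i < j} (∂f_j/∂x_i - ∂f_i/∂x_j) dx_i ∧ dx_j.
  coefficient of dx ∧ dy: ∂f_2/∂x - ∂f_1/∂y = ∂(-x*y)/∂x - ∂(x*(-y - 6))/∂y = x - y
Assembling: d(omega) = (x - y) dx ∧ dy.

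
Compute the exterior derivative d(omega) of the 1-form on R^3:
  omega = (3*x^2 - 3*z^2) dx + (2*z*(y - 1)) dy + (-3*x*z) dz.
d(omega) = (3*z) dx ∧ dz + (2 - 2*y) dy ∧ dz

For a 1-form omega = sum_i f_i dx_i, the exterior derivative is
  d(omega) = sum_{i < j} (∂f_j/∂x_i - ∂f_i/∂x_j) dx_i ∧ dx_j.
  coefficient of dx ∧ dz: ∂f_3/∂x - ∂f_1/∂z = ∂(-3*x*z)/∂x - ∂(3*x^2 - 3*z^2)/∂z = 3*z
  coefficient of dy ∧ dz: ∂f_3/∂y - ∂f_2/∂z = ∂(-3*x*z)/∂y - ∂(2*z*(y - 1))/∂z = 2 - 2*y
Assembling: d(omega) = (3*z) dx ∧ dz + (2 - 2*y) dy ∧ dz.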